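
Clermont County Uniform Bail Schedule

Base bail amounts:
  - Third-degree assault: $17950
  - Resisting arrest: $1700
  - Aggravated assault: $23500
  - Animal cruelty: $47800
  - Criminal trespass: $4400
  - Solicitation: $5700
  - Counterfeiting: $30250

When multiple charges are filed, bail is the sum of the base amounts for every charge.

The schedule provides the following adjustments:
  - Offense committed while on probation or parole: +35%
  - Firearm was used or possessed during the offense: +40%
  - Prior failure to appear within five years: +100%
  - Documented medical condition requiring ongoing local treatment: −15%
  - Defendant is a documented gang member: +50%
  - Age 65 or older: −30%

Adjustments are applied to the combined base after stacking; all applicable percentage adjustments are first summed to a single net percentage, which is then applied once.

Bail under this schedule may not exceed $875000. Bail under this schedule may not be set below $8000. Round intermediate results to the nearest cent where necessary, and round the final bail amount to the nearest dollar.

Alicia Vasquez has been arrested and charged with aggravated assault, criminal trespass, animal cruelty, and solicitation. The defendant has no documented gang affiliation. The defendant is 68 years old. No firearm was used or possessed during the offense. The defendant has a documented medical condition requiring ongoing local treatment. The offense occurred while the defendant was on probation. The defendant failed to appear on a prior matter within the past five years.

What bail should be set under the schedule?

Base amounts from the schedule: aggravated assault $23500; criminal trespass $4400; animal cruelty $47800; solicitation $5700.
Stacking rule: sum of all bases. $23500 + $4400 + $47800 + $5700 = $81400.
Net percentage adjustment: +35% +100% −15% −30% = +90%. $81400 × 1.9 = $154660.
$154660 is within the $875000 maximum.
$154660 is at or above the $8000 minimum.

$154660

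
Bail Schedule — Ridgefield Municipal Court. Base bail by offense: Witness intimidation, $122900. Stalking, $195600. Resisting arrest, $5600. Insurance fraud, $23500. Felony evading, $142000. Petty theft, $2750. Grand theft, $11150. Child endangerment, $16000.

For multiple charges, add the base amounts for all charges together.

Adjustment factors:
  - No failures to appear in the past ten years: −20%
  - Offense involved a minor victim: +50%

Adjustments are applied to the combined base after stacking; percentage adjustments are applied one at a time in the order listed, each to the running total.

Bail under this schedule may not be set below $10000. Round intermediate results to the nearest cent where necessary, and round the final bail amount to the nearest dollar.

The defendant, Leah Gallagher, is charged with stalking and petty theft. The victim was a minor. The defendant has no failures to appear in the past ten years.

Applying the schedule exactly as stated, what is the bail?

$238020

Base amounts from the schedule: stalking $195600; petty theft $2750.
Stacking rule: sum of all bases. $195600 + $2750 = $198350.
No failures to appear in the past ten years (−20%): $198350 × 0.8 = $158680.
Offense involved a minor victim (+50%): $158680 × 1.5 = $238020.
$238020 is at or above the $10000 minimum.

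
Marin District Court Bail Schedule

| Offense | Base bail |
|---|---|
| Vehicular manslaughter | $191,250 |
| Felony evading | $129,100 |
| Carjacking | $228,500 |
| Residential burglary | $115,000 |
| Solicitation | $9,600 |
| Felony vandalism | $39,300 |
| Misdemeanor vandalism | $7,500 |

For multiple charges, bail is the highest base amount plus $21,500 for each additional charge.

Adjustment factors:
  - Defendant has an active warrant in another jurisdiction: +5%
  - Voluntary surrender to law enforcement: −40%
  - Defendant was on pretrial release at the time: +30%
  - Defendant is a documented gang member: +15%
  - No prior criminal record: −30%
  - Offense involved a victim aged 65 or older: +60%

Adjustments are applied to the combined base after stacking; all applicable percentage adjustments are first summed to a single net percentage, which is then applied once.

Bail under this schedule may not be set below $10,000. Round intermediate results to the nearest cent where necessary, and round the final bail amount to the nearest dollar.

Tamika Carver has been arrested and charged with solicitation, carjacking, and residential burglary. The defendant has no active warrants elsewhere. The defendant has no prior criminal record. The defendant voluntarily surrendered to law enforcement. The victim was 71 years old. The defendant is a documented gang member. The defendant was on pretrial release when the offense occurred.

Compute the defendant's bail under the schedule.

$366,525

Base amounts from the schedule: solicitation $9,600; carjacking $228,500; residential burglary $115,000.
Stacking rule: highest base plus $21,500 per additional charge. Highest is carjacking at $228,500; 2 additional charges → +$43,000. Combined base = $271,500.
Net percentage adjustment: −40% +30% +15% −30% +60% = +35%. $271,500 × 1.35 = $366,525.
$366,525 is at or above the $10,000 minimum.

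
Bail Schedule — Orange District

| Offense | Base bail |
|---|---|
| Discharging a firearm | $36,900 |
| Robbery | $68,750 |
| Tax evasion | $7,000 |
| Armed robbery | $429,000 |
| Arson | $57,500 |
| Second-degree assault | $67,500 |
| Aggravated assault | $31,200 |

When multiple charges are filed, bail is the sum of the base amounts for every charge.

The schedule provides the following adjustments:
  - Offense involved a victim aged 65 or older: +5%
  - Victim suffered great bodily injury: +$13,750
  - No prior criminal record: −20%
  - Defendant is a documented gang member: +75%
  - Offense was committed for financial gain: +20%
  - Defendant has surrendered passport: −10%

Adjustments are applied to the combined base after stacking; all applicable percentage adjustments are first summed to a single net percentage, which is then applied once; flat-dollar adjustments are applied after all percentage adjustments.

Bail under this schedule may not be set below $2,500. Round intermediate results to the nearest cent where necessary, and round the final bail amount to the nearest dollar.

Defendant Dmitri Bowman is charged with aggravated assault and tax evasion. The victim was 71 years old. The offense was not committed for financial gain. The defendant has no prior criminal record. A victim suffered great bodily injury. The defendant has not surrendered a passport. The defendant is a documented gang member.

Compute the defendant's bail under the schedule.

Base amounts from the schedule: aggravated assault $31,200; tax evasion $7,000.
Stacking rule: sum of all bases. $31,200 + $7,000 = $38,200.
Net percentage adjustment: +5% −20% +75% = +60%. $38,200 × 1.6 = $61,120.
Victim suffered great bodily injury (+$13,750 flat): $61,120 + $13,750 = $74,870.
$74,870 is at or above the $2,500 minimum.

$74,870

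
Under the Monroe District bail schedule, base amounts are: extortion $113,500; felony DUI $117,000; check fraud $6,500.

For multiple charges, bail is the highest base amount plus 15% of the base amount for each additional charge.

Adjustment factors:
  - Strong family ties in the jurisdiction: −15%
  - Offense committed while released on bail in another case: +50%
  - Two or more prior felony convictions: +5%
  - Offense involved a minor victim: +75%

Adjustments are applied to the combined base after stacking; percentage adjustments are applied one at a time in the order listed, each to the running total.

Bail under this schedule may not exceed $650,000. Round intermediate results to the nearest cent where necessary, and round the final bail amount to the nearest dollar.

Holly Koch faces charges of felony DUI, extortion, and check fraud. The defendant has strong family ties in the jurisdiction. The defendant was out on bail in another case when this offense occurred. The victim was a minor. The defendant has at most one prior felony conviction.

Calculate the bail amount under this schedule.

Base amounts from the schedule: felony DUI $117,000; extortion $113,500; check fraud $6,500.
Stacking rule: highest base plus 15% of each additional charge. Highest is felony DUI at $117,000. Additional: $113,500 × 15% = $17,025; $6,500 × 15% = $975. Combined base = $117,000 + $18,000 = $135,000.
Strong family ties in the jurisdiction (−15%): $135,000 × 0.85 = $114,750.
Offense committed while released on bail in another case (+50%): $114,750 × 1.5 = $172,125.
Offense involved a minor victim (+75%): $172,125 × 1.75 = $301,218.75.
$301,218.75 is within the $650,000 maximum.
Rounded to the nearest dollar: $301,219.

$301,219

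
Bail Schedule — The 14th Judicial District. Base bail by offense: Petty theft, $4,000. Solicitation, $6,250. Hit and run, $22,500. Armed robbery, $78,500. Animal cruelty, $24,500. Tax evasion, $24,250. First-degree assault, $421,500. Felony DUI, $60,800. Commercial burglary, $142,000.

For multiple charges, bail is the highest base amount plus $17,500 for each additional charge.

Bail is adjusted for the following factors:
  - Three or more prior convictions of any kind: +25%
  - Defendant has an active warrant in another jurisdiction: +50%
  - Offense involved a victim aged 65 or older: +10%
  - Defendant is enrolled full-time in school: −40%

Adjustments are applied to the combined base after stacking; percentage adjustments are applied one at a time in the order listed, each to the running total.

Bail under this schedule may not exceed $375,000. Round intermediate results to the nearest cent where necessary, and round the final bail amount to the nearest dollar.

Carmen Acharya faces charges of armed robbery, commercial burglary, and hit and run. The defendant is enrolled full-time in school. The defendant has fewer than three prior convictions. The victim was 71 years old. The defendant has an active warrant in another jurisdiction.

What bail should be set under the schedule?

$175,230

Base amounts from the schedule: armed robbery $78,500; commercial burglary $142,000; hit and run $22,500.
Stacking rule: highest base plus $17,500 per additional charge. Highest is commercial burglary at $142,000; 2 additional charges → +$35,000. Combined base = $177,000.
Defendant has an active warrant in another jurisdiction (+50%): $177,000 × 1.5 = $265,500.
Offense involved a victim aged 65 or older (+10%): $265,500 × 1.1 = $292,050.
Defendant is enrolled full-time in school (−40%): $292,050 × 0.6 = $175,230.
$175,230 is within the $375,000 maximum.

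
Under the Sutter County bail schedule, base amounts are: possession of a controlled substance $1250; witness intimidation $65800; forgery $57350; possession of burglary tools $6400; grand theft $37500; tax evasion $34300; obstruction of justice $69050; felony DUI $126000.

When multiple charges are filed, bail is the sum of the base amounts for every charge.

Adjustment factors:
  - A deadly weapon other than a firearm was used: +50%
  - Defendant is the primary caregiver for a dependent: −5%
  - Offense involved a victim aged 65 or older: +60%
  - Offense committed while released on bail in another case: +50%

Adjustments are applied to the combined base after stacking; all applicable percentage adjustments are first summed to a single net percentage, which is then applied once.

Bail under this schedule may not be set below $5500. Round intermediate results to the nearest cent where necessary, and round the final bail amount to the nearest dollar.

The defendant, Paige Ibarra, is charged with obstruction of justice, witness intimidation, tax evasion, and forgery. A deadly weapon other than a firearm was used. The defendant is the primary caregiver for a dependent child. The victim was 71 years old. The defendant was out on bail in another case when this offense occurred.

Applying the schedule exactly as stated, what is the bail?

Base amounts from the schedule: obstruction of justice $69050; witness intimidation $65800; tax evasion $34300; forgery $57350.
Stacking rule: sum of all bases. $69050 + $65800 + $34300 + $57350 = $226500.
Net percentage adjustment: +50% −5% +60% +50% = +155%. $226500 × 2.55 = $577575.
$577575 is at or above the $5500 minimum.

$577575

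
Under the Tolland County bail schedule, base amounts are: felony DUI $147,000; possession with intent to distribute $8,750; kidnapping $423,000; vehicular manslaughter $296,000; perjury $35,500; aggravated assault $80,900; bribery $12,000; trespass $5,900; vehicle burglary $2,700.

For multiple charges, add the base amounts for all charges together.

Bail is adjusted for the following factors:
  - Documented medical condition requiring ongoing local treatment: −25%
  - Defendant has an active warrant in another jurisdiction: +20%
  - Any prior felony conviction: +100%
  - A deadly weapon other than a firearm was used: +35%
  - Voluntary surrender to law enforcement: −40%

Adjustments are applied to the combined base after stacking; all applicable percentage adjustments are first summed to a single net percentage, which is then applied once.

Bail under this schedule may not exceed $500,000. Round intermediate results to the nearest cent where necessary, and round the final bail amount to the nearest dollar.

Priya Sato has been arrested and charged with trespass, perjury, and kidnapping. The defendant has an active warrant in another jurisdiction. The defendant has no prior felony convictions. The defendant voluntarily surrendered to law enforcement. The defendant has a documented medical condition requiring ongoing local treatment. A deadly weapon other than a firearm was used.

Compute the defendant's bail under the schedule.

$417,960

Base amounts from the schedule: trespass $5,900; perjury $35,500; kidnapping $423,000.
Stacking rule: sum of all bases. $5,900 + $35,500 + $423,000 = $464,400.
Net percentage adjustment: −25% +20% +35% −40% = −10%. $464,400 × 0.9 = $417,960.
$417,960 is within the $500,000 maximum.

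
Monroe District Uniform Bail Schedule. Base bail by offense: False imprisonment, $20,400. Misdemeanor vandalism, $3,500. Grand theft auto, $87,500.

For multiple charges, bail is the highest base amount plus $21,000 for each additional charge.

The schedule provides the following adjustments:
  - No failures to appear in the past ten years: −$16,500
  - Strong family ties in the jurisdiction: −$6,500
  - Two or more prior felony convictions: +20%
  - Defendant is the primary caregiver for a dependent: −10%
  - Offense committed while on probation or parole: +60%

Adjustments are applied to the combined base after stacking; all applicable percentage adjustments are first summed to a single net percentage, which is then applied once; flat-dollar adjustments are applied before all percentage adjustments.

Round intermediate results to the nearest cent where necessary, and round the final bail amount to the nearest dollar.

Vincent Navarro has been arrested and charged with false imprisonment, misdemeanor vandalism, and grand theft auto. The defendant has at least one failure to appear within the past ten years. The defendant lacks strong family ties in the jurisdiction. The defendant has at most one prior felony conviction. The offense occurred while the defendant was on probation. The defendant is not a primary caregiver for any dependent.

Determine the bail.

$207,200

Base amounts from the schedule: false imprisonment $20,400; misdemeanor vandalism $3,500; grand theft auto $87,500.
Stacking rule: highest base plus $21,000 per additional charge. Highest is grand theft auto at $87,500; 2 additional charges → +$42,000. Combined base = $129,500.
Offense committed while on probation or parole (+60%): $129,500 × 1.6 = $207,200.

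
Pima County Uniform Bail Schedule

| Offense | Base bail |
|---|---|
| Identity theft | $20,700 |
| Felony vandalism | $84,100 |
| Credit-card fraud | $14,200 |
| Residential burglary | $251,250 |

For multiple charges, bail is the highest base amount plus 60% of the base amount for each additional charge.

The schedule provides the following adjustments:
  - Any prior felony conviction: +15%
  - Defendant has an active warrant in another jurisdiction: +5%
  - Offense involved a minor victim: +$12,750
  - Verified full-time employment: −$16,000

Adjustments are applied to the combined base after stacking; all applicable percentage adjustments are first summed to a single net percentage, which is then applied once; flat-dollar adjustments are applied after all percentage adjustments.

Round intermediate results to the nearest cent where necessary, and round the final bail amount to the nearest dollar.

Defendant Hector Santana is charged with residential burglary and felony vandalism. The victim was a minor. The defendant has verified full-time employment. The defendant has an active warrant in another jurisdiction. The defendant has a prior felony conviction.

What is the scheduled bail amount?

Base amounts from the schedule: residential burglary $251,250; felony vandalism $84,100.
Stacking rule: highest base plus 60% of each additional charge. Highest is residential burglary at $251,250. Additional: $84,100 × 60% = $50,460. Combined base = $251,250 + $50,460 = $301,710.
Net percentage adjustment: +15% +5% = +20%. $301,710 × 1.2 = $362,052.
Offense involved a minor victim (+$12,750 flat): $362,052 + $12,750 = $374,802.
Verified full-time employment (−$16,000 flat): $374,802 − $16,000 = $358,802.

$358,802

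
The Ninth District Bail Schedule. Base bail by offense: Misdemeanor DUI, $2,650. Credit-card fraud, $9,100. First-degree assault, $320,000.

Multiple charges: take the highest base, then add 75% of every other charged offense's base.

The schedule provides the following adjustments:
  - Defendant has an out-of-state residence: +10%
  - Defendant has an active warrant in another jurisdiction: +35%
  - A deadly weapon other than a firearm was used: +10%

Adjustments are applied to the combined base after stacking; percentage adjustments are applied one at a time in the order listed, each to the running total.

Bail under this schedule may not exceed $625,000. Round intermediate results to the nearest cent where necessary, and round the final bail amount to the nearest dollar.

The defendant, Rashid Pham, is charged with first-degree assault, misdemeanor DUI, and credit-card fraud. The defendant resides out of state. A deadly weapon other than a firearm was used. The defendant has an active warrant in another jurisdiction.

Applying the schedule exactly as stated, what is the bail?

$537,115

Base amounts from the schedule: first-degree assault $320,000; misdemeanor DUI $2,650; credit-card fraud $9,100.
Stacking rule: highest base plus 75% of each additional charge. Highest is first-degree assault at $320,000. Additional: $2,650 × 75% = $1,987.50; $9,100 × 75% = $6,825. Combined base = $320,000 + $8,812.50 = $328,812.50.
Defendant has an out-of-state residence (+10%): $328,812.50 × 1.1 = $361,693.75.
Defendant has an active warrant in another jurisdiction (+35%): $361,693.75 × 1.35 = $488,286.56.
A deadly weapon other than a firearm was used (+10%): $488,286.56 × 1.1 = $537,115.22.
$537,115.22 is within the $625,000 maximum.
Rounded to the nearest dollar: $537,115.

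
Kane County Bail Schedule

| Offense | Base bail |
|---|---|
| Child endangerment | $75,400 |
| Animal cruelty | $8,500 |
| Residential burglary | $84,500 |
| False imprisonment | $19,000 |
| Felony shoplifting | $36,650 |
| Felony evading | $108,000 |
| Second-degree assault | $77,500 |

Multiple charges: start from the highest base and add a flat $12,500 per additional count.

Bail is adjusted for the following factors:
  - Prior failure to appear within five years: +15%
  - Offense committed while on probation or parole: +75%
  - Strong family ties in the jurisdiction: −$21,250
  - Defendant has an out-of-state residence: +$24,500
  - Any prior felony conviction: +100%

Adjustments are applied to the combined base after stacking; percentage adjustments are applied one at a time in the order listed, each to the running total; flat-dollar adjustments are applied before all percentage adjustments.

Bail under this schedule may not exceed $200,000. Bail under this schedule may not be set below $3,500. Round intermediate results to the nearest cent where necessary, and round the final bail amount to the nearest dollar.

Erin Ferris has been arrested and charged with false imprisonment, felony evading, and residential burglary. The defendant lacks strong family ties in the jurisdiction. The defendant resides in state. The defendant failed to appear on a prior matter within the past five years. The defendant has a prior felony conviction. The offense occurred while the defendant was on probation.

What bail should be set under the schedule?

$200,000

Base amounts from the schedule: false imprisonment $19,000; felony evading $108,000; residential burglary $84,500.
Stacking rule: highest base plus $12,500 per additional charge. Highest is felony evading at $108,000; 2 additional charges → +$25,000. Combined base = $133,000.
Prior failure to appear within five years (+15%): $133,000 × 1.15 = $152,950.
Offense committed while on probation or parole (+75%): $152,950 × 1.75 = $267,662.50.
Any prior felony conviction (+100%): $267,662.50 × 2 = $535,325.
Result $535,325 exceeds the maximum of $200,000; bail is capped at $200,000.
$200,000 is at or above the $3,500 minimum.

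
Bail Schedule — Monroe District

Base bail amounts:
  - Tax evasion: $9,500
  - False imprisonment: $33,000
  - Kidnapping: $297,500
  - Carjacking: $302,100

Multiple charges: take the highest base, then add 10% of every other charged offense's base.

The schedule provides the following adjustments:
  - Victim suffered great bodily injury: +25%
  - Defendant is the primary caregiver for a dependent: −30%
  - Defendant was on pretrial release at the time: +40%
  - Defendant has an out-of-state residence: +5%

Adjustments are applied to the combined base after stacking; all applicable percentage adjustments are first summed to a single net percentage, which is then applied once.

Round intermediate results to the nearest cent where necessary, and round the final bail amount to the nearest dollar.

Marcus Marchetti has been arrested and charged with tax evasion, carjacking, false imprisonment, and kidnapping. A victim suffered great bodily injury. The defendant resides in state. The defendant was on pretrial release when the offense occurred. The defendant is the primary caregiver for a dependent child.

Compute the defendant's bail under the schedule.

$453,735

Base amounts from the schedule: tax evasion $9,500; carjacking $302,100; false imprisonment $33,000; kidnapping $297,500.
Stacking rule: highest base plus 10% of each additional charge. Highest is carjacking at $302,100. Additional: $9,500 × 10% = $950; $33,000 × 10% = $3,300; $297,500 × 10% = $29,750. Combined base = $302,100 + $34,000 = $336,100.
Net percentage adjustment: +25% −30% +40% = +35%. $336,100 × 1.35 = $453,735.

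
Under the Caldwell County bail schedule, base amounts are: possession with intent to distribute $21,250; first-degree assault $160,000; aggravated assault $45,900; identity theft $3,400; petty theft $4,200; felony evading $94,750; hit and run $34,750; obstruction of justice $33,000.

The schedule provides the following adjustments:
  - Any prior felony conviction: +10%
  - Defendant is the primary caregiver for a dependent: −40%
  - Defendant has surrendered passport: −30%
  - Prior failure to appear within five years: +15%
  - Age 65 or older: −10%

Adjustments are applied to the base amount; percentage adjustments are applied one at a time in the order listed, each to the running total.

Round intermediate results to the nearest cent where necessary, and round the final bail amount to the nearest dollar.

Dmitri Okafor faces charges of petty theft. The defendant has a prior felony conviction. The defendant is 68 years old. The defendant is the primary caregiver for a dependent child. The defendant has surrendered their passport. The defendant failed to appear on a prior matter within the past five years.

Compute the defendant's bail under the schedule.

Base amounts from the schedule: petty theft $4,200.
Single charge. Combined base = $4,200.
Any prior felony conviction (+10%): $4,200 × 1.1 = $4,620.
Defendant is the primary caregiver for a dependent (−40%): $4,620 × 0.6 = $2,772.
Defendant has surrendered passport (−30%): $2,772 × 0.7 = $1,940.40.
Prior failure to appear within five years (+15%): $1,940.40 × 1.15 = $2,231.46.
Age 65 or older (−10%): $2,231.46 × 0.9 = $2,008.31.
Rounded to the nearest dollar: $2,008.

$2,008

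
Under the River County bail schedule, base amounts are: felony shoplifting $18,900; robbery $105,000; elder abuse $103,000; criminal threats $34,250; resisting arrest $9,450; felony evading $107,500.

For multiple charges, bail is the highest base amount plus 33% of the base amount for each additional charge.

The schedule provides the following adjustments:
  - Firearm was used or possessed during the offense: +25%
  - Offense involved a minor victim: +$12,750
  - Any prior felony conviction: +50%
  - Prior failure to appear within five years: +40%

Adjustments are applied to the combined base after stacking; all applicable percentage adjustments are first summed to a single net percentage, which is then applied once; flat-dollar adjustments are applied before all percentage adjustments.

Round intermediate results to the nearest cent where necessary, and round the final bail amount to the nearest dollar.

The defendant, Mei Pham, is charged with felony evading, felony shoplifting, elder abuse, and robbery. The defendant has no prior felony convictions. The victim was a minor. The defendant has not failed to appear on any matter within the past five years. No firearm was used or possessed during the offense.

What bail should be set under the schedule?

$195,127

Base amounts from the schedule: felony evading $107,500; felony shoplifting $18,900; elder abuse $103,000; robbery $105,000.
Stacking rule: highest base plus 33% of each additional charge. Highest is felony evading at $107,500. Additional: $18,900 × 33% = $6,237; $103,000 × 33% = $33,990; $105,000 × 33% = $34,650. Combined base = $107,500 + $74,877 = $182,377.
Offense involved a minor victim (+$12,750 flat): $182,377 + $12,750 = $195,127.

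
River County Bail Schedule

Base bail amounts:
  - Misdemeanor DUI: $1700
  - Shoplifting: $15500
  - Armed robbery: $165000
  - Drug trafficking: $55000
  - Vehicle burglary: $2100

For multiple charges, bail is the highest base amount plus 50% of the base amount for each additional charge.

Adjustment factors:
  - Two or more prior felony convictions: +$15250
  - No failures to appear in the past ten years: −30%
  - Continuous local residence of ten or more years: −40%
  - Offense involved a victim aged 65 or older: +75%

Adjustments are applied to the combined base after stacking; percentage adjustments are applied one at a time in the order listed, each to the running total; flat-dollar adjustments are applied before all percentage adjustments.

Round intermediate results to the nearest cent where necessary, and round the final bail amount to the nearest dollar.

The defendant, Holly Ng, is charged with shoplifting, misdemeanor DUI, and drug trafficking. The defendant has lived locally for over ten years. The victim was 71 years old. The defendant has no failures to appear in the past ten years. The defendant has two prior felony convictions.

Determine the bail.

$57955

Base amounts from the schedule: shoplifting $15500; misdemeanor DUI $1700; drug trafficking $55000.
Stacking rule: highest base plus 50% of each additional charge. Highest is drug trafficking at $55000. Additional: $15500 × 50% = $7750; $1700 × 50% = $850. Combined base = $55000 + $8600 = $63600.
Two or more prior felony convictions (+$15250 flat): $63600 + $15250 = $78850.
No failures to appear in the past ten years (−30%): $78850 × 0.7 = $55195.
Continuous local residence of ten or more years (−40%): $55195 × 0.6 = $33117.
Offense involved a victim aged 65 or older (+75%): $33117 × 1.75 = $57954.75.
Rounded to the nearest dollar: $57955.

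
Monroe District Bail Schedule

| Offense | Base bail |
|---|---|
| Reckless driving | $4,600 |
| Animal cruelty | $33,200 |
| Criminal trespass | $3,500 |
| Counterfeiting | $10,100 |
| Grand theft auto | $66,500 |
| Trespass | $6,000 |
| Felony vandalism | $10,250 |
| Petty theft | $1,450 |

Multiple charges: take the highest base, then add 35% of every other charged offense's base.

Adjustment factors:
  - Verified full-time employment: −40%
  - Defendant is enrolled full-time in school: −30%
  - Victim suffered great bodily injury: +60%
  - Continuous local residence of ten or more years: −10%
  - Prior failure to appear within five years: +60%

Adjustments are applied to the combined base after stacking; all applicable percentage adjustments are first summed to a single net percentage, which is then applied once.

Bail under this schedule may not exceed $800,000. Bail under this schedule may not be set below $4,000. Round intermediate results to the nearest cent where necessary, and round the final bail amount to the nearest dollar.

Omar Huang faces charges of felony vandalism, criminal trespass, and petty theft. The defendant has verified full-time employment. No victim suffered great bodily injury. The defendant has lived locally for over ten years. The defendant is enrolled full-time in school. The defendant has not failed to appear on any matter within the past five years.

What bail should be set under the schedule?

Base amounts from the schedule: felony vandalism $10,250; criminal trespass $3,500; petty theft $1,450.
Stacking rule: highest base plus 35% of each additional charge. Highest is felony vandalism at $10,250. Additional: $3,500 × 35% = $1,225; $1,450 × 35% = $507.50. Combined base = $10,250 + $1,732.50 = $11,982.50.
Net percentage adjustment: −40% −30% −10% = −80%. $11,982.50 × 0.2 = $2,396.50.
$2,396.50 is within the $800,000 maximum.
Result $2,396.50 is below the minimum of $4,000; bail is set at the minimum $4,000.

$4,000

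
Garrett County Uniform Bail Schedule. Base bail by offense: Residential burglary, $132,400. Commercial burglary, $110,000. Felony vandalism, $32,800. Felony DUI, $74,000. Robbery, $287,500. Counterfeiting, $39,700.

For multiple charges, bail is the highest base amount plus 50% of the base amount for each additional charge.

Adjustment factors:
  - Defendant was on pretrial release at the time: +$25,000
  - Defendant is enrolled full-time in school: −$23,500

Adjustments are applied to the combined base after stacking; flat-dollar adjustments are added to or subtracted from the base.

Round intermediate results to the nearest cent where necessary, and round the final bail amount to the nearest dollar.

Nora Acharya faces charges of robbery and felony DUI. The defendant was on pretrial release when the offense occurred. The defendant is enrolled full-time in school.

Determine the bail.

Base amounts from the schedule: robbery $287,500; felony DUI $74,000.
Stacking rule: highest base plus 50% of each additional charge. Highest is robbery at $287,500. Additional: $74,000 × 50% = $37,000. Combined base = $287,500 + $37,000 = $324,500.
Defendant was on pretrial release at the time (+$25,000 flat): $324,500 + $25,000 = $349,500.
Defendant is enrolled full-time in school (−$23,500 flat): $349,500 − $23,500 = $326,000.

$326,000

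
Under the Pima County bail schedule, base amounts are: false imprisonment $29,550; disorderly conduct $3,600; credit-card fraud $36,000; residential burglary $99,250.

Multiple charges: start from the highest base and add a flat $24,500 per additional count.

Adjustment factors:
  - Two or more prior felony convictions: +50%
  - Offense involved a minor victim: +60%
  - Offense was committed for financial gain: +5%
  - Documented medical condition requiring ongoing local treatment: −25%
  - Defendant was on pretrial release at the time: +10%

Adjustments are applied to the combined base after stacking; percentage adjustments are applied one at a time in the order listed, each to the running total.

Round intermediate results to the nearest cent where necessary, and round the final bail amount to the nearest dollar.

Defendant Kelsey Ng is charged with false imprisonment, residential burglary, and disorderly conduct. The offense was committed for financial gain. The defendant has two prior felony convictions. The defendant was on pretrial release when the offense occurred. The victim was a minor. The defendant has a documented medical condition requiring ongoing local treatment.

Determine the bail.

$308,212

Base amounts from the schedule: false imprisonment $29,550; residential burglary $99,250; disorderly conduct $3,600.
Stacking rule: highest base plus $24,500 per additional charge. Highest is residential burglary at $99,250; 2 additional charges → +$49,000. Combined base = $148,250.
Two or more prior felony convictions (+50%): $148,250 × 1.5 = $222,375.
Offense involved a minor victim (+60%): $222,375 × 1.6 = $355,800.
Offense was committed for financial gain (+5%): $355,800 × 1.05 = $373,590.
Documented medical condition requiring ongoing local treatment (−25%): $373,590 × 0.75 = $280,192.50.
Defendant was on pretrial release at the time (+10%): $280,192.50 × 1.1 = $308,211.75.
Rounded to the nearest dollar: $308,212.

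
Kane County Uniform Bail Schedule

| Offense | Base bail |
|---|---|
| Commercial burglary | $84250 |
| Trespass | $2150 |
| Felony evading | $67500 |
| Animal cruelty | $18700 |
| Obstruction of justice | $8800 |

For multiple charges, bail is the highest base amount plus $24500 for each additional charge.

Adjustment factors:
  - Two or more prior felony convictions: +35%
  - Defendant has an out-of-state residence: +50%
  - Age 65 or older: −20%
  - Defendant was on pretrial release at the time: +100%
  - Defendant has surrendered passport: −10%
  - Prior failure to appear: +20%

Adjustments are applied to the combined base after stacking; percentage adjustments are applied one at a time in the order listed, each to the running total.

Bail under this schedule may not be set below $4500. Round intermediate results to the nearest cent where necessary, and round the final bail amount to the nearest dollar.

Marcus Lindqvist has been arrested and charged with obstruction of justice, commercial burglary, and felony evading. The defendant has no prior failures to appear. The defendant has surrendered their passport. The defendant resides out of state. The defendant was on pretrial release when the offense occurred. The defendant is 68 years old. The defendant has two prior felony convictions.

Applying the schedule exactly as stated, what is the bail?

Base amounts from the schedule: obstruction of justice $8800; commercial burglary $84250; felony evading $67500.
Stacking rule: highest base plus $24500 per additional charge. Highest is commercial burglary at $84250; 2 additional charges → +$49000. Combined base = $133250.
Two or more prior felony convictions (+35%): $133250 × 1.35 = $179887.50.
Defendant has an out-of-state residence (+50%): $179887.50 × 1.5 = $269831.25.
Age 65 or older (−20%): $269831.25 × 0.8 = $215865.
Defendant was on pretrial release at the time (+100%): $215865 × 2 = $431730.
Defendant has surrendered passport (−10%): $431730 × 0.9 = $388557.
$388557 is at or above the $4500 minimum.

$388557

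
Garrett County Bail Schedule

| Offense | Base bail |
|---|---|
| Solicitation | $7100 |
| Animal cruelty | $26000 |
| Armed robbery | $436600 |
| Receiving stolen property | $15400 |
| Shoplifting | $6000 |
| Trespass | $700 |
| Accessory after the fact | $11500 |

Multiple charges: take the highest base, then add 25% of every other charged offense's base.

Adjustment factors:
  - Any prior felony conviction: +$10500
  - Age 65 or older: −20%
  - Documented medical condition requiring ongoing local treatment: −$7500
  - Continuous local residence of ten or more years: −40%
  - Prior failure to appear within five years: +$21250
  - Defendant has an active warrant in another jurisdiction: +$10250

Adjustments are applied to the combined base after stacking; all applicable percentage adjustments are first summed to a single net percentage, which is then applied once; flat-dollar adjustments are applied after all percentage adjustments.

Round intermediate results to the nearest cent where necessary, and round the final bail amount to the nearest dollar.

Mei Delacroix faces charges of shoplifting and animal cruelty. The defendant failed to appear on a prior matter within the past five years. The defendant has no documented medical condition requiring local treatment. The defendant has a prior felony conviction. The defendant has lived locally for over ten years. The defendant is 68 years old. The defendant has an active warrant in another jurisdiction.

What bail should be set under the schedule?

Base amounts from the schedule: shoplifting $6000; animal cruelty $26000.
Stacking rule: highest base plus 25% of each additional charge. Highest is animal cruelty at $26000. Additional: $6000 × 25% = $1500. Combined base = $26000 + $1500 = $27500.
Net percentage adjustment: −20% −40% = −60%. $27500 × 0.4 = $11000.
Any prior felony conviction (+$10500 flat): $11000 + $10500 = $21500.
Prior failure to appear within five years (+$21250 flat): $21500 + $21250 = $42750.
Defendant has an active warrant in another jurisdiction (+$10250 flat): $42750 + $10250 = $53000.

$53000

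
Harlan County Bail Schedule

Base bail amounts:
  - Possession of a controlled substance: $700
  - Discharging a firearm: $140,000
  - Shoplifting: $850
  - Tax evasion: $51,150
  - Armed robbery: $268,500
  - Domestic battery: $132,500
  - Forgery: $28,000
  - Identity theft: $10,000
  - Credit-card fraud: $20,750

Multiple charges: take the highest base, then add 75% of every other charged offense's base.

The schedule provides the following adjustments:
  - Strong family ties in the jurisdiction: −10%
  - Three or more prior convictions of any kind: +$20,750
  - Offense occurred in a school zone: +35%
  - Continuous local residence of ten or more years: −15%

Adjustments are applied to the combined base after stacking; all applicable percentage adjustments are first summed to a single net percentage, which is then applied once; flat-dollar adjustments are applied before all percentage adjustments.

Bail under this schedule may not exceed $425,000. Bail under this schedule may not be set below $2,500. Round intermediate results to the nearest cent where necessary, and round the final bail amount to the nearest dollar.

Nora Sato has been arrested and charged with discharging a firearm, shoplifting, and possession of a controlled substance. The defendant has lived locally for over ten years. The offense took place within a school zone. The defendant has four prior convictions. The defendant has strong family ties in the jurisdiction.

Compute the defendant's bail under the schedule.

$178,104

Base amounts from the schedule: discharging a firearm $140,000; shoplifting $850; possession of a controlled substance $700.
Stacking rule: highest base plus 75% of each additional charge. Highest is discharging a firearm at $140,000. Additional: $850 × 75% = $637.50; $700 × 75% = $525. Combined base = $140,000 + $1,162.50 = $141,162.50.
Three or more prior convictions of any kind (+$20,750 flat): $141,162.50 + $20,750 = $161,912.50.
Net percentage adjustment: −10% +35% −15% = +10%. $161,912.50 × 1.1 = $178,103.75.
$178,103.75 is within the $425,000 maximum.
$178,103.75 is at or above the $2,500 minimum.
Rounded to the nearest dollar: $178,104.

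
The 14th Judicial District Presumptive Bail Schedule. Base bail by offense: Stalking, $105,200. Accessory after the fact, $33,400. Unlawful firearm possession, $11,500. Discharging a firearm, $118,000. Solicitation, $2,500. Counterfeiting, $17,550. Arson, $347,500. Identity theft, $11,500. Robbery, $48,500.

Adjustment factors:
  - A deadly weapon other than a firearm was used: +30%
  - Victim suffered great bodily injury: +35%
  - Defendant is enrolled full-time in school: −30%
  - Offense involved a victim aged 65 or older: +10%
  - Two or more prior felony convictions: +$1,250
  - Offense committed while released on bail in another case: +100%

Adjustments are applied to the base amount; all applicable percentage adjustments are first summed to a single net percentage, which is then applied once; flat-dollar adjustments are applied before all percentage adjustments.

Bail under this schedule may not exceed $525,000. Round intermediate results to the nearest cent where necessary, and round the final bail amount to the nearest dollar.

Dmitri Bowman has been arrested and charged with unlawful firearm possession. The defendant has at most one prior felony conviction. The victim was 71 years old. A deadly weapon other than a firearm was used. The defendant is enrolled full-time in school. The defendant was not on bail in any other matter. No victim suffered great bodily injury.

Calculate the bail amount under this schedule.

$12,650

Base amounts from the schedule: unlawful firearm possession $11,500.
Single charge. Combined base = $11,500.
Net percentage adjustment: +30% −30% +10% = +10%. $11,500 × 1.1 = $12,650.
$12,650 is within the $525,000 maximum.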